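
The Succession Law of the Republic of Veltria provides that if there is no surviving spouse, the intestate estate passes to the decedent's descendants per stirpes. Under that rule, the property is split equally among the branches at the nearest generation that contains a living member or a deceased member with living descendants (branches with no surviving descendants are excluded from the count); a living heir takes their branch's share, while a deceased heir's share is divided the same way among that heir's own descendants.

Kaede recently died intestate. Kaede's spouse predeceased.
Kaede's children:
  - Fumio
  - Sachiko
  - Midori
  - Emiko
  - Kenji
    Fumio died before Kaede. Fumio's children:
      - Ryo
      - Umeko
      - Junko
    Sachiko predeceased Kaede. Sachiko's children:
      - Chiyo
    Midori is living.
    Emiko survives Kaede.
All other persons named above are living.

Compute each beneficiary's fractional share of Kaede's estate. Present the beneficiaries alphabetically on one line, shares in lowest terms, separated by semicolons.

There is no surviving spouse, so the entire estate passes to Kaede's descendants per stirpes.
The estate is divided into 5 equal shares of 1/5 among Fumio, Sachiko, Midori, Emiko, Kenji.
Fumio predeceased; the 1/5 allotted to Fumio's branch passes to Fumio's issue by representation.
The 1/5 is divided into 3 equal shares of 1/15 among Ryo, Umeko, Junko.
Ryo is living and takes 1/15.
Umeko is living and takes 1/15.
Junko is living and takes 1/15.
Sachiko predeceased; the 1/5 allotted to Sachiko's branch passes to Sachiko's issue by representation.
Chiyo is the sole taker at this level and receives the full 1/5.
Midori is living and takes 1/5.
Emiko is living and takes 1/5.
Kenji is living and takes 1/5.

Chiyo 1/5; Emiko 1/5; Junko 1/15; Kenji 1/5; Midori 1/5; Ryo 1/15; Umeko 1/15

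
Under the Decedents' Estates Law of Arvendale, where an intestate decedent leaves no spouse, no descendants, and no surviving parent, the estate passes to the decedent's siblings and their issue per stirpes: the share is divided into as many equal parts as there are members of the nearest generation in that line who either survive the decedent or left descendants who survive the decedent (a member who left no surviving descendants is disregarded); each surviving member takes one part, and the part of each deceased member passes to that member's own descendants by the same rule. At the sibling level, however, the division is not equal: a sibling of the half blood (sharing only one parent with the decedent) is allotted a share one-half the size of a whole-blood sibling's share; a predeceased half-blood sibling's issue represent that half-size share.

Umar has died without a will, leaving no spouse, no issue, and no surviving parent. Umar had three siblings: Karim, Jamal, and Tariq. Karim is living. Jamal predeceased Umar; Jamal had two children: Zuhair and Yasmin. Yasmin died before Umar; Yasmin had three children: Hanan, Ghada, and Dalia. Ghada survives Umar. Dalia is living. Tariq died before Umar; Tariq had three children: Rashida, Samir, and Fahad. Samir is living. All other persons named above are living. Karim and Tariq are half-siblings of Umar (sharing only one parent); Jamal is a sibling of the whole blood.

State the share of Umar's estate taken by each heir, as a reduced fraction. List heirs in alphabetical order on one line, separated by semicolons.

Dalia 1/12; Fahad 1/12; Ghada 1/12; Hanan 1/12; Karim 1/4; Rashida 1/12; Samir 1/12; Zuhair 1/4

No spouse, descendants, or parent survives, so the estate passes to Umar's siblings per stirpes.
Half-blood siblings count for one-half the weight of whole-blood siblings at the initial division.
Dividing 1 in proportion to weights (total weight 2): Karim (weight 1/2) → 1/4; Jamal (weight 1) → 1/2; Tariq (weight 1/2) → 1/4.
Karim is living and takes 1/4.
Jamal predeceased; the 1/2 allotted to Jamal's branch passes to Jamal's issue by representation.
The 1/2 is divided into 2 equal shares of 1/4 among Zuhair, Yasmin.
Zuhair is living and takes 1/4.
Yasmin predeceased; the 1/4 allotted to Yasmin's branch passes to Yasmin's issue by representation.
The 1/4 is divided into 3 equal shares of 1/12 among Hanan, Ghada, Dalia.
Hanan is living and takes 1/12.
Ghada is living and takes 1/12.
Dalia is living and takes 1/12.
Tariq predeceased; the 1/4 allotted to Tariq's branch passes to Tariq's issue by representation.
The 1/4 is divided into 3 equal shares of 1/12 among Rashida, Samir, Fahad.
Rashida is living and takes 1/12.
Samir is living and takes 1/12.
Fahad is living and takes 1/12.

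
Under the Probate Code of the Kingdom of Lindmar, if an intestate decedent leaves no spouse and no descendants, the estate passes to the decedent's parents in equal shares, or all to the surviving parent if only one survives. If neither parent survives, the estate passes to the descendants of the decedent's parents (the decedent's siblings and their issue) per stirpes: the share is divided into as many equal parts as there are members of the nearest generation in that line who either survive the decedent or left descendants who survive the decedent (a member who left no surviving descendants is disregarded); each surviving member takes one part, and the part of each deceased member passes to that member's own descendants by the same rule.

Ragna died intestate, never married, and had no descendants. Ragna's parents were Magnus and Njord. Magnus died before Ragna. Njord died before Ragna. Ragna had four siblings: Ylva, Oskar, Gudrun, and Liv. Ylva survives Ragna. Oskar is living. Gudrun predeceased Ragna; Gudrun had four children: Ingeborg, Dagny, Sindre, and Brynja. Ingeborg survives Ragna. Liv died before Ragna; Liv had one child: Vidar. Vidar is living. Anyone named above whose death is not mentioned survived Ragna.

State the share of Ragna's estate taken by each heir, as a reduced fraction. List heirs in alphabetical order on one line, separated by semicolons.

Neither parent survives and there are no descendants, so the estate passes to Ragna's siblings and their issue per stirpes.
The estate is divided into 4 equal shares of 1/4 among Ylva, Oskar, Gudrun, Liv.
Ylva is living and takes 1/4.
Oskar is living and takes 1/4.
Gudrun predeceased; the 1/4 allotted to Gudrun's branch passes to Gudrun's issue by representation.
The 1/4 is divided into 4 equal shares of 1/16 among Ingeborg, Dagny, Sindre, Brynja.
Ingeborg is living and takes 1/16.
Dagny is living and takes 1/16.
Sindre is living and takes 1/16.
Brynja is living and takes 1/16.
Liv predeceased; the 1/4 allotted to Liv's branch passes to Liv's issue by representation.
Vidar is the sole taker at this level and receives the full 1/4.

Brynja 1/16; Dagny 1/16; Ingeborg 1/16; Oskar 1/4; Sindre 1/16; Vidar 1/4; Ylva 1/4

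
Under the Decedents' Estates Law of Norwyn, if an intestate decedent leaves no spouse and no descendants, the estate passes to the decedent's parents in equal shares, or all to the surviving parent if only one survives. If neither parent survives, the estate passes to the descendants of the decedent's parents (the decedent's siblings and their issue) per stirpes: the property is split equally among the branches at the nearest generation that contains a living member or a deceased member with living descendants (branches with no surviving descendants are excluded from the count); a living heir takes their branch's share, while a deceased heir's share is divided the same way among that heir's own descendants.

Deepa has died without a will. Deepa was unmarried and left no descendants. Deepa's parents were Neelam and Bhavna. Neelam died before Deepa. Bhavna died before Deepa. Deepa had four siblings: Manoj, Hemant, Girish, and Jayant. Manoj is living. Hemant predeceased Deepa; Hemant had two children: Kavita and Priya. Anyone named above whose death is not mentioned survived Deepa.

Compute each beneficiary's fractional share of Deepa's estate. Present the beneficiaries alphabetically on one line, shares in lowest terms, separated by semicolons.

Girish 1/4; Jayant 1/4; Kavita 1/8; Manoj 1/4; Priya 1/8

Neither parent survives and there are no descendants, so the estate passes to Deepa's siblings and their issue per stirpes.
The estate is divided into 4 equal shares of 1/4 among Manoj, Hemant, Girish, Jayant.
Manoj is living and takes 1/4.
Hemant predeceased; the 1/4 allotted to Hemant's branch passes to Hemant's issue by representation.
The 1/4 is divided into 2 equal shares of 1/8 among Kavita, Priya.
Kavita is living and takes 1/8.
Priya is living and takes 1/8.
Girish is living and takes 1/4.
Jayant is living and takes 1/4.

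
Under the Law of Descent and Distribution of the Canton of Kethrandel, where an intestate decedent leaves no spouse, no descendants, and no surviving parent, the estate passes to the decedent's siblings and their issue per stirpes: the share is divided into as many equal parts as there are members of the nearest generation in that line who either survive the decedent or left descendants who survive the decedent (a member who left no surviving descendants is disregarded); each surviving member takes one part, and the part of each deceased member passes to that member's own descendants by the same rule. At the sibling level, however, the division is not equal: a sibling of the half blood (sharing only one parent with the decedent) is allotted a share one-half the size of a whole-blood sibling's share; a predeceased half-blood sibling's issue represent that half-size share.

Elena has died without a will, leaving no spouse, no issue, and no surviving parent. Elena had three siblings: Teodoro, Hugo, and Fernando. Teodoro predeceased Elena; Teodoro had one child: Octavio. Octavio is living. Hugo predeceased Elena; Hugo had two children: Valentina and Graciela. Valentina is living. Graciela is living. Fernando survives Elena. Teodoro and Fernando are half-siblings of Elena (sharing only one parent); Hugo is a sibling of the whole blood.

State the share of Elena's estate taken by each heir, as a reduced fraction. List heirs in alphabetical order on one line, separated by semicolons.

No spouse, descendants, or parent survives, so the estate passes to Elena's siblings per stirpes.
Half-blood siblings count for one-half the weight of whole-blood siblings at the initial division.
Dividing 1 in proportion to weights (total weight 2): Teodoro (weight 1/2) → 1/4; Hugo (weight 1) → 1/2; Fernando (weight 1/2) → 1/4.
Teodoro predeceased; the 1/4 allotted to Teodoro's branch passes to Teodoro's issue by representation.
Octavio is the sole taker at this level and receives the full 1/4.
Hugo predeceased; the 1/2 allotted to Hugo's branch passes to Hugo's issue by representation.
The 1/2 is divided into 2 equal shares of 1/4 among Valentina, Graciela.
Valentina is living and takes 1/4.
Graciela is living and takes 1/4.
Fernando is living and takes 1/4.

Fernando 1/4; Graciela 1/4; Octavio 1/4; Valentina 1/4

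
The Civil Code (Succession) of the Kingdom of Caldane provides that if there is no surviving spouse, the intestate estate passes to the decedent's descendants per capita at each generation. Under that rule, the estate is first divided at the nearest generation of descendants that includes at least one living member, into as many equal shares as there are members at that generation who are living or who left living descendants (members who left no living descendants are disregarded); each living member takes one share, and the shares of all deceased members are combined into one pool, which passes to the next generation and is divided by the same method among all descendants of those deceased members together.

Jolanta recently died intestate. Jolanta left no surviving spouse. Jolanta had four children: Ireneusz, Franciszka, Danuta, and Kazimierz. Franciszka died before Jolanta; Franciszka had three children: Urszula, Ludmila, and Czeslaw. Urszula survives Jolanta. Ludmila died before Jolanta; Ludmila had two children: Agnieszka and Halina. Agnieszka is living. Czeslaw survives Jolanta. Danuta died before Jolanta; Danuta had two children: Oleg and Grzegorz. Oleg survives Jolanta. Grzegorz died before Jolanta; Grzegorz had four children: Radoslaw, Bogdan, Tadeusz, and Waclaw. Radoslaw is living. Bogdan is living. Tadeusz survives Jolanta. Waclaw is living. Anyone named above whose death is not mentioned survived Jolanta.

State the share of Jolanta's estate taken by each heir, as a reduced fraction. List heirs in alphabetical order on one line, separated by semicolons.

Agnieszka 1/30; Bogdan 1/30; Czeslaw 1/10; Halina 1/30; Ireneusz 1/4; Kazimierz 1/4; Oleg 1/10; Radoslaw 1/30; Tadeusz 1/30; Urszula 1/10; Waclaw 1/30

There is no surviving spouse, so the entire estate passes to Jolanta's descendants per capita at each generation.
At generation 1 (Ireneusz, Franciszka, Danuta, Kazimierz) there are 4 shares of (1)/4 = 1/4 each.
Living: Ireneusz and Kazimierz — each takes 1/4.
Deceased: Franciszka and Danuta. Their combined 1/2 is pooled and carried to generation 2.
At generation 2 (Urszula, Ludmila, Czeslaw, Oleg, Grzegorz) there are 5 shares of (1/2)/5 = 1/10 each.
Living: Urszula, Czeslaw, and Oleg — each takes 1/10.
Deceased: Ludmila and Grzegorz. Their combined 1/5 is pooled and carried to generation 3.
At generation 3 (Agnieszka, Halina, Radoslaw, Bogdan, Tadeusz, Waclaw) there are 6 shares of (1/5)/6 = 1/30 each.
Living: Agnieszka, Halina, Radoslaw, Bogdan, Tadeusz, and Waclaw — each takes 1/30.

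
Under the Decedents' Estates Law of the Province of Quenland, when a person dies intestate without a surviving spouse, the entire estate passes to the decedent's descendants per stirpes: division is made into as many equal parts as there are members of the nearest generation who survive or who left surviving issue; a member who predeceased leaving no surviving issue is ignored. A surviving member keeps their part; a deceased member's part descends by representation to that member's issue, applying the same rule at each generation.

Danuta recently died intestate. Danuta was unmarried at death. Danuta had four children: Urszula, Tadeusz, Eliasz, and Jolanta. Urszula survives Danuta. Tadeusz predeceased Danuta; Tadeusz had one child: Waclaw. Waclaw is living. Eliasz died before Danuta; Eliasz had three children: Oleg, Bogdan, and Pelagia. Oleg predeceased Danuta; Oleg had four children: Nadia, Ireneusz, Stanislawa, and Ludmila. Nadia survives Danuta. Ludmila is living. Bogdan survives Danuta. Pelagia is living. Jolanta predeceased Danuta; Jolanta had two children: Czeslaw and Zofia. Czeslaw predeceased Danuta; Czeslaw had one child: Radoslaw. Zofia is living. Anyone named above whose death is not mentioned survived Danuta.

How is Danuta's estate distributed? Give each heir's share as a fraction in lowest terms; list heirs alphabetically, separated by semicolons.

There is no surviving spouse, so the entire estate passes to Danuta's descendants per stirpes.
The estate is divided into 4 equal shares of 1/4 among Urszula, Tadeusz, Eliasz, Jolanta.
Urszula is living and takes 1/4.
Tadeusz predeceased; the 1/4 allotted to Tadeusz's branch passes to Tadeusz's issue by representation.
Waclaw is the sole taker at this level and receives the full 1/4.
Eliasz predeceased; the 1/4 allotted to Eliasz's branch passes to Eliasz's issue by representation.
The 1/4 is divided into 3 equal shares of 1/12 among Oleg, Bogdan, Pelagia.
Oleg predeceased; the 1/12 allotted to Oleg's branch passes to Oleg's issue by representation.
The 1/12 is divided into 4 equal shares of 1/48 among Nadia, Ireneusz, Stanislawa, Ludmila.
Nadia is living and takes 1/48.
Ireneusz is living and takes 1/48.
Stanislawa is living and takes 1/48.
Ludmila is living and takes 1/48.
Bogdan is living and takes 1/12.
Pelagia is living and takes 1/12.
Jolanta predeceased; the 1/4 allotted to Jolanta's branch passes to Jolanta's issue by representation.
The 1/4 is divided into 2 equal shares of 1/8 among Czeslaw, Zofia.
Czeslaw predeceased; the 1/8 allotted to Czeslaw's branch passes to Czeslaw's issue by representation.
Radoslaw is the sole taker at this level and receives the full 1/8.
Zofia is living and takes 1/8.

Bogdan 1/12; Ireneusz 1/48; Ludmila 1/48; Nadia 1/48; Pelagia 1/12; Radoslaw 1/8; Stanislawa 1/48; Urszula 1/4; Waclaw 1/4; Zofia 1/8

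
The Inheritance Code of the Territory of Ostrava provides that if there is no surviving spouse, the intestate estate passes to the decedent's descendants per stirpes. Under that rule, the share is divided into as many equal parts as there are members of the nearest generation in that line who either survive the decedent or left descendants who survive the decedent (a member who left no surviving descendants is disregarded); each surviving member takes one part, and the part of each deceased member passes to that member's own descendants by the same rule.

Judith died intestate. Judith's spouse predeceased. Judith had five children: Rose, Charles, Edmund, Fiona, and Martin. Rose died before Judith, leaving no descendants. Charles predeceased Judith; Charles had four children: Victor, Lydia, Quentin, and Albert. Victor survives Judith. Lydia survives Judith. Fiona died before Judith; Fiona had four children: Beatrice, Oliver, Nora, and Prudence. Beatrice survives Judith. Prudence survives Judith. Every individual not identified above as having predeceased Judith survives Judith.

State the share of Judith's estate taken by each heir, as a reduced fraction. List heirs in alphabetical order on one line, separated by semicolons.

Albert 1/16; Beatrice 1/16; Edmund 1/4; Lydia 1/16; Martin 1/4; Nora 1/16; Oliver 1/16; Prudence 1/16; Quentin 1/16; Victor 1/16

There is no surviving spouse, so the entire estate passes to Judith's descendants per stirpes.
Rose left no surviving issue, so that branch lapses and is disregarded.
The estate is divided into 4 equal shares of 1/4 among Charles, Edmund, Fiona, Martin.
Charles predeceased; the 1/4 allotted to Charles's branch passes to Charles's issue by representation.
The 1/4 is divided into 4 equal shares of 1/16 among Victor, Lydia, Quentin, Albert.
Victor is living and takes 1/16.
Lydia is living and takes 1/16.
Quentin is living and takes 1/16.
Albert is living and takes 1/16.
Edmund is living and takes 1/4.
Fiona predeceased; the 1/4 allotted to Fiona's branch passes to Fiona's issue by representation.
The 1/4 is divided into 4 equal shares of 1/16 among Beatrice, Oliver, Nora, Prudence.
Beatrice is living and takes 1/16.
Oliver is living and takes 1/16.
Nora is living and takes 1/16.
Prudence is living and takes 1/16.
Martin is living and takes 1/4.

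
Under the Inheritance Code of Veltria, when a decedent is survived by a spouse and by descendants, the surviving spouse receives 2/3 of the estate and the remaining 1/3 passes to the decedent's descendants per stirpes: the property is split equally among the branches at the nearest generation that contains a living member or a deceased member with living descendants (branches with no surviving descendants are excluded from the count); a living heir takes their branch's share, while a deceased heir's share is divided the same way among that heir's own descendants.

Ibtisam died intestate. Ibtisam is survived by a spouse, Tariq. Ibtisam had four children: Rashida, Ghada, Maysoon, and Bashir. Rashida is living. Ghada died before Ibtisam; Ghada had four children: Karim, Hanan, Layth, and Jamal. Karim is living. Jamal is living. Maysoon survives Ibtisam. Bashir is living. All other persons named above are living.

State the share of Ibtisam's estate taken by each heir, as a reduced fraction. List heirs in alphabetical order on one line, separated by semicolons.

Tariq, as surviving spouse, takes 2/3.
The remaining 1/3 passes to Ibtisam's descendants per stirpes.
The 1/3 is divided into 4 equal shares of 1/12 among Rashida, Ghada, Maysoon, Bashir.
Rashida is living and takes 1/12.
Ghada predeceased; the 1/12 allotted to Ghada's branch passes to Ghada's issue by representation.
The 1/12 is divided into 4 equal shares of 1/48 among Karim, Hanan, Layth, Jamal.
Karim is living and takes 1/48.
Hanan is living and takes 1/48.
Layth is living and takes 1/48.
Jamal is living and takes 1/48.
Maysoon is living and takes 1/12.
Bashir is living and takes 1/12.

Bashir 1/12; Hanan 1/48; Jamal 1/48; Karim 1/48; Layth 1/48; Maysoon 1/12; Rashida 1/12; Tariq 2/3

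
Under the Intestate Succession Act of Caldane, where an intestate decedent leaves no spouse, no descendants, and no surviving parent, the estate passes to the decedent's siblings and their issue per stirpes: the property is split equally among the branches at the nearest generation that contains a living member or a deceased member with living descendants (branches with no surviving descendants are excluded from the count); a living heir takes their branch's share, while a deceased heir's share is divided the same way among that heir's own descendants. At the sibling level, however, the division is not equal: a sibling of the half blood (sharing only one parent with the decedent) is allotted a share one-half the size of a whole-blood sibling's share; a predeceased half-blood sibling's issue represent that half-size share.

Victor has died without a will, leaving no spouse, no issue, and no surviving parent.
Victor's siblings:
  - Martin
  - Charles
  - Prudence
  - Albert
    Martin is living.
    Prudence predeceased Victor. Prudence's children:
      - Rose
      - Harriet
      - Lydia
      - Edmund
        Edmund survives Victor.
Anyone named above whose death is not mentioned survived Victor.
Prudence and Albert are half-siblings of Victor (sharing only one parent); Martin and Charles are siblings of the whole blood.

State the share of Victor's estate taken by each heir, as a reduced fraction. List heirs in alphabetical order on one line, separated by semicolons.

Albert 1/6; Charles 1/3; Edmund 1/24; Harriet 1/24; Lydia 1/24; Martin 1/3; Rose 1/24

No spouse, descendants, or parent survives, so the estate passes to Victor's siblings per stirpes.
Half-blood siblings count for one-half the weight of whole-blood siblings at the initial division.
Dividing 1 in proportion to weights (total weight 3): Martin (weight 1) → 1/3; Charles (weight 1) → 1/3; Prudence (weight 1/2) → 1/6; Albert (weight 1/2) → 1/6.
Martin is living and takes 1/3.
Charles is living and takes 1/3.
Prudence predeceased; the 1/6 allotted to Prudence's branch passes to Prudence's issue by representation.
The 1/6 is divided into 4 equal shares of 1/24 among Rose, Harriet, Lydia, Edmund.
Rose is living and takes 1/24.
Harriet is living and takes 1/24.
Lydia is living and takes 1/24.
Edmund is living and takes 1/24.
Albert is living and takes 1/6.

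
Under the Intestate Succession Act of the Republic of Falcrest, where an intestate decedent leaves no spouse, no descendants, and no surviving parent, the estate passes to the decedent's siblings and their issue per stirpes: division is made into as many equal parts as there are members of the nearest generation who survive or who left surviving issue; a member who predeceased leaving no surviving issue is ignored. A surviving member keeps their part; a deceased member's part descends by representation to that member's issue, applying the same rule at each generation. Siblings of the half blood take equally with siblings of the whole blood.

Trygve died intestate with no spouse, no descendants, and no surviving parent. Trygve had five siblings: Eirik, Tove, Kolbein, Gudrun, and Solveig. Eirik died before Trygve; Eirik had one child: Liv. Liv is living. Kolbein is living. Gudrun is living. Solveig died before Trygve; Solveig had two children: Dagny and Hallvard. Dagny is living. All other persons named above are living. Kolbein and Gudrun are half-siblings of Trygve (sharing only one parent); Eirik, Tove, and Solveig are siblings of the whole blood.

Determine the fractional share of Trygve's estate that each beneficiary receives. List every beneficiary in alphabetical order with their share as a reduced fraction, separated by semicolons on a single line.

No spouse, descendants, or parent survives, so the estate passes to Trygve's siblings per stirpes.
Half-blood and whole-blood siblings take equally under the stated rule.
The estate is divided into 5 equal shares of 1/5 among Eirik, Tove, Kolbein, Gudrun, Solveig.
Eirik predeceased; the 1/5 allotted to Eirik's branch passes to Eirik's issue by representation.
Liv is the sole taker at this level and receives the full 1/5.
Tove is living and takes 1/5.
Kolbein is living and takes 1/5.
Gudrun is living and takes 1/5.
Solveig predeceased; the 1/5 allotted to Solveig's branch passes to Solveig's issue by representation.
The 1/5 is divided into 2 equal shares of 1/10 among Dagny, Hallvard.
Dagny is living and takes 1/10.
Hallvard is living and takes 1/10.

Dagny 1/10; Gudrun 1/5; Hallvard 1/10; Kolbein 1/5; Liv 1/5; Tove 1/5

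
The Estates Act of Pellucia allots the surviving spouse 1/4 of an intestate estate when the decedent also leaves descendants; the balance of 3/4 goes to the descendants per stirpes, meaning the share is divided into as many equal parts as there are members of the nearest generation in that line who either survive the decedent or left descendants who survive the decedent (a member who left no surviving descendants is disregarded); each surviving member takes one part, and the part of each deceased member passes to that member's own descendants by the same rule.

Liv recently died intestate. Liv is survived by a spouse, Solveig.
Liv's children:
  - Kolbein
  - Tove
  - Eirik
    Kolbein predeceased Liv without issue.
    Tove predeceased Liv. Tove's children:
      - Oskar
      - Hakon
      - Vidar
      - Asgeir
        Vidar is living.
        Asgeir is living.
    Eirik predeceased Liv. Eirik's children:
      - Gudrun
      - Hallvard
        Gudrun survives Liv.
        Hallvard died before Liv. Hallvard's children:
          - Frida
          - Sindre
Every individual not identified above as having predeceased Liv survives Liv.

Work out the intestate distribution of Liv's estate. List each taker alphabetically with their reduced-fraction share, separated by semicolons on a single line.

Asgeir 3/32; Frida 3/32; Gudrun 3/16; Hakon 3/32; Oskar 3/32; Sindre 3/32; Solveig 1/4; Vidar 3/32

Solveig, as surviving spouse, takes 1/4.
The remaining 3/4 passes to Liv's descendants per stirpes.
Kolbein left no surviving issue, so that branch lapses and is disregarded.
The 3/4 is divided into 2 equal shares of 3/8 among Tove, Eirik.
Tove predeceased; the 3/8 allotted to Tove's branch passes to Tove's issue by representation.
The 3/8 is divided into 4 equal shares of 3/32 among Oskar, Hakon, Vidar, Asgeir.
Oskar is living and takes 3/32.
Hakon is living and takes 3/32.
Vidar is living and takes 3/32.
Asgeir is living and takes 3/32.
Eirik predeceased; the 3/8 allotted to Eirik's branch passes to Eirik's issue by representation.
The 3/8 is divided into 2 equal shares of 3/16 among Gudrun, Hallvard.
Gudrun is living and takes 3/16.
Hallvard predeceased; the 3/16 allotted to Hallvard's branch passes to Hallvard's issue by representation.
The 3/16 is divided into 2 equal shares of 3/32 among Frida, Sindre.
Frida is living and takes 3/32.
Sindre is living and takes 3/32.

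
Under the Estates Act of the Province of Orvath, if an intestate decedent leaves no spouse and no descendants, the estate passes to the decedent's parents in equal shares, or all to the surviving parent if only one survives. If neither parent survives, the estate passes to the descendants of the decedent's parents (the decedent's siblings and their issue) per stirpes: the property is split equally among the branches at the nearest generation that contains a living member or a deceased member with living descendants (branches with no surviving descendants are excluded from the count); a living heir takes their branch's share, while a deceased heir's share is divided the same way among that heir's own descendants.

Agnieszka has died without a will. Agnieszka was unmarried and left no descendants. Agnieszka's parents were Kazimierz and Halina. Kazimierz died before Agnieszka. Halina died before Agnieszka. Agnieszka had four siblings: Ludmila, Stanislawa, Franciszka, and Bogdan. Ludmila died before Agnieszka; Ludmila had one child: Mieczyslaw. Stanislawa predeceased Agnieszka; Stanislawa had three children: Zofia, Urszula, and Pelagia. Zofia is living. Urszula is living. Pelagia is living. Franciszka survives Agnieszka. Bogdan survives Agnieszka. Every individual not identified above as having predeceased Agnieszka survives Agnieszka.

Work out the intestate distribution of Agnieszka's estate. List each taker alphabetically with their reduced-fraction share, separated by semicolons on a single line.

Bogdan 1/4; Franciszka 1/4; Mieczyslaw 1/4; Pelagia 1/12; Urszula 1/12; Zofia 1/12

Neither parent survives and there are no descendants, so the estate passes to Agnieszka's siblings and their issue per stirpes.
The estate is divided into 4 equal shares of 1/4 among Ludmila, Stanislawa, Franciszka, Bogdan.
Ludmila predeceased; the 1/4 allotted to Ludmila's branch passes to Ludmila's issue by representation.
Mieczyslaw is the sole taker at this level and receives the full 1/4.
Stanislawa predeceased; the 1/4 allotted to Stanislawa's branch passes to Stanislawa's issue by representation.
The 1/4 is divided into 3 equal shares of 1/12 among Zofia, Urszula, Pelagia.
Zofia is living and takes 1/12.
Urszula is living and takes 1/12.
Pelagia is living and takes 1/12.
Franciszka is living and takes 1/4.
Bogdan is living and takes 1/4.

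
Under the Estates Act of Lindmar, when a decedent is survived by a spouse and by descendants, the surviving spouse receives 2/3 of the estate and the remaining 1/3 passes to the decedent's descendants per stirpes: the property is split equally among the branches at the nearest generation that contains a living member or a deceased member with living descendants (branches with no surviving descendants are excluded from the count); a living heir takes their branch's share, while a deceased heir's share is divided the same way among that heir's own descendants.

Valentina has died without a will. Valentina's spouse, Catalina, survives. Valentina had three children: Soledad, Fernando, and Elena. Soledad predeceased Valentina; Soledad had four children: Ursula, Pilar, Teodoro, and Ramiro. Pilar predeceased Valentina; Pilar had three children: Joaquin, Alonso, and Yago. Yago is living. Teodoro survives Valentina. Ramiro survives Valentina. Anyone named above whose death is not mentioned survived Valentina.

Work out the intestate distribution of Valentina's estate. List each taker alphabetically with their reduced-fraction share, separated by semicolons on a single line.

Alonso 1/108; Catalina 2/3; Elena 1/9; Fernando 1/9; Joaquin 1/108; Ramiro 1/36; Teodoro 1/36; Ursula 1/36; Yago 1/108

Catalina, as surviving spouse, takes 2/3.
The remaining 1/3 passes to Valentina's descendants per stirpes.
The 1/3 is divided into 3 equal shares of 1/9 among Soledad, Fernando, Elena.
Soledad predeceased; the 1/9 allotted to Soledad's branch passes to Soledad's issue by representation.
The 1/9 is divided into 4 equal shares of 1/36 among Ursula, Pilar, Teodoro, Ramiro.
Ursula is living and takes 1/36.
Pilar predeceased; the 1/36 allotted to Pilar's branch passes to Pilar's issue by representation.
The 1/36 is divided into 3 equal shares of 1/108 among Joaquin, Alonso, Yago.
Joaquin is living and takes 1/108.
Alonso is living and takes 1/108.
Yago is living and takes 1/108.
Teodoro is living and takes 1/36.
Ramiro is living and takes 1/36.
Fernando is living and takes 1/9.
Elena is living and takes 1/9.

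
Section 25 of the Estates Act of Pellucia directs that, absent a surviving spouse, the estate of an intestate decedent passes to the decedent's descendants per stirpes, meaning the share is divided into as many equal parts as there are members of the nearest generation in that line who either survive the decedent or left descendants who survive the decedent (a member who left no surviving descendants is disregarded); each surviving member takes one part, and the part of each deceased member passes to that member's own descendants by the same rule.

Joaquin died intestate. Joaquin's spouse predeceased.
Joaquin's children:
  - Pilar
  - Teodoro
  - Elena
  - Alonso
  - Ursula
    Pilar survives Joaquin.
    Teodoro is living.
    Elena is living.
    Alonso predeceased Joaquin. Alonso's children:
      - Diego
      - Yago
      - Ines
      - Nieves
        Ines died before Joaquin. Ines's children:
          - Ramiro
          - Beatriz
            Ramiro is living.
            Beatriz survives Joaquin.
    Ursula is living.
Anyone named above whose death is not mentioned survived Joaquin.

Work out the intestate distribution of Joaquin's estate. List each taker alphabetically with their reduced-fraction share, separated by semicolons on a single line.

Beatriz 1/40; Diego 1/20; Elena 1/5; Nieves 1/20; Pilar 1/5; Ramiro 1/40; Teodoro 1/5; Ursula 1/5; Yago 1/20

There is no surviving spouse, so the entire estate passes to Joaquin's descendants per stirpes.
The estate is divided into 5 equal shares of 1/5 among Pilar, Teodoro, Elena, Alonso, Ursula.
Pilar is living and takes 1/5.
Teodoro is living and takes 1/5.
Elena is living and takes 1/5.
Alonso predeceased; the 1/5 allotted to Alonso's branch passes to Alonso's issue by representation.
The 1/5 is divided into 4 equal shares of 1/20 among Diego, Yago, Ines, Nieves.
Diego is living and takes 1/20.
Yago is living and takes 1/20.
Ines predeceased; the 1/20 allotted to Ines's branch passes to Ines's issue by representation.
The 1/20 is divided into 2 equal shares of 1/40 among Ramiro, Beatriz.
Ramiro is living and takes 1/40.
Beatriz is living and takes 1/40.
Nieves is living and takes 1/20.
Ursula is living and takes 1/5.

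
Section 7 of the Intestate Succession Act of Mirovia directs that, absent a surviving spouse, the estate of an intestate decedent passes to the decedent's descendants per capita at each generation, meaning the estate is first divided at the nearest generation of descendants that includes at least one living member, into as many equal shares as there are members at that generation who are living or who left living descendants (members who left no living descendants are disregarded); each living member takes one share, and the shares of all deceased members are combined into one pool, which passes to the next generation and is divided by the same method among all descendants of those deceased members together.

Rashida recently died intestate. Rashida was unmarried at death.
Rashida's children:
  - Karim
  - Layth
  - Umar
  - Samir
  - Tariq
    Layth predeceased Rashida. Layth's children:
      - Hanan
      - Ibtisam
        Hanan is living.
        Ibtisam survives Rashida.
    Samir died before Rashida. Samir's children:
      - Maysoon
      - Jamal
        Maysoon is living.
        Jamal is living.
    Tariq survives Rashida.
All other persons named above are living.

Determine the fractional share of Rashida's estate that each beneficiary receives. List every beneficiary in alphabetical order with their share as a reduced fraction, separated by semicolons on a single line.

There is no surviving spouse, so the entire estate passes to Rashida's descendants per capita at each generation.
At generation 1 (Karim, Layth, Umar, Samir, Tariq) there are 5 shares of (1)/5 = 1/5 each.
Living: Karim, Umar, and Tariq — each takes 1/5.
Deceased: Layth and Samir. Their combined 2/5 is pooled and carried to generation 2.
At generation 2 (Hanan, Ibtisam, Maysoon, Jamal) there are 4 shares of (2/5)/4 = 1/10 each.
Living: Hanan, Ibtisam, Maysoon, and Jamal — each takes 1/10.

Hanan 1/10; Ibtisam 1/10; Jamal 1/10; Karim 1/5; Maysoon 1/10; Tariq 1/5; Umar 1/5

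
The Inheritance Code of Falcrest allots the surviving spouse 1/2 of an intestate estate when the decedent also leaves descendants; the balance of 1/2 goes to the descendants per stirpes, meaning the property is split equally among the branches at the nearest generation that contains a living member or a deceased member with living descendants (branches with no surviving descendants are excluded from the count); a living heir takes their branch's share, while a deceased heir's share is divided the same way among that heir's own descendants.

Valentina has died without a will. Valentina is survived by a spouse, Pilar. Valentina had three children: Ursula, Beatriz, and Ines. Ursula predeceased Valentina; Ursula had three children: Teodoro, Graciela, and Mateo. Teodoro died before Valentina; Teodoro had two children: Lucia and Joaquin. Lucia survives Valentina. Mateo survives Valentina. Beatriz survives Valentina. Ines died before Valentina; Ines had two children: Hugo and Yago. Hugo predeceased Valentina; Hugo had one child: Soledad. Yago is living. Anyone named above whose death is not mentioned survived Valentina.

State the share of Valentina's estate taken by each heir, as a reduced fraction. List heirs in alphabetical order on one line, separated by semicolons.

Pilar, as surviving spouse, takes 1/2.
The remaining 1/2 passes to Valentina's descendants per stirpes.
The 1/2 is divided into 3 equal shares of 1/6 among Ursula, Beatriz, Ines.
Ursula predeceased; the 1/6 allotted to Ursula's branch passes to Ursula's issue by representation.
The 1/6 is divided into 3 equal shares of 1/18 among Teodoro, Graciela, Mateo.
Teodoro predeceased; the 1/18 allotted to Teodoro's branch passes to Teodoro's issue by representation.
The 1/18 is divided into 2 equal shares of 1/36 among Lucia, Joaquin.
Lucia is living and takes 1/36.
Joaquin is living and takes 1/36.
Graciela is living and takes 1/18.
Mateo is living and takes 1/18.
Beatriz is living and takes 1/6.
Ines predeceased; the 1/6 allotted to Ines's branch passes to Ines's issue by representation.
The 1/6 is divided into 2 equal shares of 1/12 among Hugo, Yago.
Hugo predeceased; the 1/12 allotted to Hugo's branch passes to Hugo's issue by representation.
Soledad is the sole taker at this level and receives the full 1/12.
Yago is living and takes 1/12.

Beatriz 1/6; Graciela 1/18; Joaquin 1/36; Lucia 1/36; Mateo 1/18; Pilar 1/2; Soledad 1/12; Yago 1/12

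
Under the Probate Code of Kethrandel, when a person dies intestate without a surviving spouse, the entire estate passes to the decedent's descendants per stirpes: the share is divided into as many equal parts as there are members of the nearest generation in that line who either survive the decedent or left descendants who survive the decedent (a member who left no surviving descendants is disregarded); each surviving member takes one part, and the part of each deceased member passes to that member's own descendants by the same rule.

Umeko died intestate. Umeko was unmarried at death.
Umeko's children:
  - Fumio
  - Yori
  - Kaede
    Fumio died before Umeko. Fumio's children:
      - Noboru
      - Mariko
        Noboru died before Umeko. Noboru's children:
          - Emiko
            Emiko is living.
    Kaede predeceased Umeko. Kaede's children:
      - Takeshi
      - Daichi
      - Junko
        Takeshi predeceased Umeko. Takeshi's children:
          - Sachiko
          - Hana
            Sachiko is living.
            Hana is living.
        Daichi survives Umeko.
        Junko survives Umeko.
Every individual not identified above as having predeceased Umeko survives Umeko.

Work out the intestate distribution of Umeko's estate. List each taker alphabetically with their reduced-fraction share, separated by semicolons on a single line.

There is no surviving spouse, so the entire estate passes to Umeko's descendants per stirpes.
The estate is divided into 3 equal shares of 1/3 among Fumio, Yori, Kaede.
Fumio predeceased; the 1/3 allotted to Fumio's branch passes to Fumio's issue by representation.
The 1/3 is divided into 2 equal shares of 1/6 among Noboru, Mariko.
Noboru predeceased; the 1/6 allotted to Noboru's branch passes to Noboru's issue by representation.
Emiko is the sole taker at this level and receives the full 1/6.
Mariko is living and takes 1/6.
Yori is living and takes 1/3.
Kaede predeceased; the 1/3 allotted to Kaede's branch passes to Kaede's issue by representation.
The 1/3 is divided into 3 equal shares of 1/9 among Takeshi, Daichi, Junko.
Takeshi predeceased; the 1/9 allotted to Takeshi's branch passes to Takeshi's issue by representation.
The 1/9 is divided into 2 equal shares of 1/18 among Sachiko, Hana.
Sachiko is living and takes 1/18.
Hana is living and takes 1/18.
Daichi is living and takes 1/9.
Junko is living and takes 1/9.

Daichi 1/9; Emiko 1/6; Hana 1/18; Junko 1/9; Mariko 1/6; Sachiko 1/18; Yori 1/3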